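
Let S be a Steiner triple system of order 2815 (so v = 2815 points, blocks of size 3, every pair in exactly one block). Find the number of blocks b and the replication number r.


An STS(v) is a 2-(v, 3, 1) BIBD: block size k = 3, λ = 1.
Replication: r(k − 1) = λ(v − 1) ⇒ r·2 = 2815 − 1 = 2814 ⇒ r = 1407.
Block count: b = v(v − 1)/6 = 2815·2814/6 = 7921410/6 = 1320235.
(Check via bk = vr: 1320235·3 = 3960705 = 2815·1407 = 3960705 ✓.)

r = 1407, b = 1320235.


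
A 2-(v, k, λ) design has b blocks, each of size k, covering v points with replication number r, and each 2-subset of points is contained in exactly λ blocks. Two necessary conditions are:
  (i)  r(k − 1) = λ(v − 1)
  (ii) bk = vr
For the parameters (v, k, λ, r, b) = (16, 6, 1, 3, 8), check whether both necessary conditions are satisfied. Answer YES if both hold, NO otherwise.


Condition (i): r(k − 1) = 3·5 = 15; λ(v − 1) = 1·15 = 15. Match? YES.
Condition (ii): bk = 8·6 = 48; vr = 16·3 = 48. Match? YES.
Both conditions hold? YES.

YES


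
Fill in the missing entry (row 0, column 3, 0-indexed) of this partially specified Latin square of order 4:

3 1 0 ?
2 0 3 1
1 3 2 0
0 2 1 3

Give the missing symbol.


Row 0 contains symbols [0, 1, 3] — missing [2].
Column 3 contains symbols [0, 1, 3] — missing [2].
The missing symbol must appear in both missing sets; intersection = [2].
Therefore the hidden value is 2.

Missing value = 2.


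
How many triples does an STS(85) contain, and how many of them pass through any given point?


An STS(v) is a 2-(v, 3, 1) BIBD: block size k = 3, λ = 1.
Replication: r(k − 1) = λ(v − 1) ⇒ r·2 = 85 − 1 = 84 ⇒ r = 42.
Block count: bk = vr ⇒ b·3 = 85·42 = 3570 ⇒ b = 1190.

r = 42, b = 1190.


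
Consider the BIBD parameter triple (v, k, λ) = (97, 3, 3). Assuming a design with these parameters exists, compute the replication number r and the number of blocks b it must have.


Any 2-(v, k, λ) BIBD satisfies two necessary conditions:
  (i)  Each point sits in r blocks, and counting incidences through any fixed point gives r(k − 1) = λ(v − 1), so r = λ(v − 1)/(k − 1).
  (ii) Total incidences bk = vr, so b = vr/k.
Step 1: r = λ(v − 1)/(k − 1) = 3·(97 − 1)/(3 − 1) = 3·96/2 = 288/2 = 144.
Step 2: b = vr/k = 97·144/3 = 13968/3 = 4656.
Check integrality: r = 144 ∈ Z ✓, b = 4656 ∈ Z ✓.
(These identities are necessary conditions: they determine r and b for any design with these parameters, but do not by themselves prove that one exists.)

r = 144, b = 4656.


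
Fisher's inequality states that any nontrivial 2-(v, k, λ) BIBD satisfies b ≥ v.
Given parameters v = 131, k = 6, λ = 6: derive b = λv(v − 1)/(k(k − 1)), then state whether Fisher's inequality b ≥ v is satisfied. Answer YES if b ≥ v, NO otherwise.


b = λv(v − 1)/(k(k − 1)) = 6·131·130/(6·5) = 102180/30 = 3406.
Compare with v = 131: b ≥ v, so Fisher's inequality holds.

YES


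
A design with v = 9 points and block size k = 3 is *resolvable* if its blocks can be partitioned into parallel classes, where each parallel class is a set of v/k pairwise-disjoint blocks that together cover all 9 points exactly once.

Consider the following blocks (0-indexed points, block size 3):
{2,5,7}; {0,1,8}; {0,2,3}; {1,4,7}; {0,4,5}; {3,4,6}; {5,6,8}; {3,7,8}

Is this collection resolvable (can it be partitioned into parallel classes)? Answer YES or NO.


v = 9, block size k = 3, number of blocks = 8.
For resolvability, blocks must partition into parallel classes of size v/k = 3.
Total blocks must therefore be a multiple of 3: 8 = 3·2 + 2 ⇒ not divisible ✗.
Resolvable? NO.

NO


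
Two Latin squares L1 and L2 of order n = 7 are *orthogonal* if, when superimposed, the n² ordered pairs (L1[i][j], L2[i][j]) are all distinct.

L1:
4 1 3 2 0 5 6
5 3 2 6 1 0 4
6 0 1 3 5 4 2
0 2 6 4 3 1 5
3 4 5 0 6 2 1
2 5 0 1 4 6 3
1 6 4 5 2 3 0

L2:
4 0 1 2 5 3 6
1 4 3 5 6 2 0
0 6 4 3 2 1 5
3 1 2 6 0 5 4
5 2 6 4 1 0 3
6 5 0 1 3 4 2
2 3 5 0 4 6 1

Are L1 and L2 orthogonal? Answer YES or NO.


Form the n² = 49 superimposed pairs (L1[i][j], L2[i][j]), row by row (rows and columns indexed from 0):
row 0: (4,4) (1,0) (3,1) (2,2) (0,5) (5,3) (6,6)
row 1: (5,1) (3,4) (2,3) (6,5) (1,6) (0,2) (4,0)
row 2: (6,0) (0,6) (1,4) (3,3) (5,2) (4,1) (2,5)
row 3: (0,3) (2,1) (6,2) (4,6) (3,0) (1,5) (5,4)
row 4: (3,5) (4,2) (5,6) (0,4) (6,1) (2,0) (1,3)
row 5: (2,6) (5,5) (0,0) (1,1) (4,3) (6,4) (3,2)
row 6: (1,2) (6,3) (4,5) (5,0) (2,4) (3,6) (0,1)
Orthogonality requires all 49 pairs distinct.
Check by first coordinate: for each symbol s of L1, list the L2 entries in the n cells where L1 = s; they must all differ.
  L1 = 0: L2 entries (in reading order) 5, 2, 6, 3, 4, 0, 1 — all 7 distinct ✓
  L1 = 1: L2 entries (in reading order) 0, 6, 4, 5, 3, 1, 2 — all 7 distinct ✓
  L1 = 2: L2 entries (in reading order) 2, 3, 5, 1, 0, 6, 4 — all 7 distinct ✓
  L1 = 3: L2 entries (in reading order) 1, 4, 3, 0, 5, 2, 6 — all 7 distinct ✓
  L1 = 4: L2 entries (in reading order) 4, 0, 1, 6, 2, 3, 5 — all 7 distinct ✓
  L1 = 5: L2 entries (in reading order) 3, 1, 2, 4, 6, 5, 0 — all 7 distinct ✓
  L1 = 6: L2 entries (in reading order) 6, 5, 0, 2, 1, 4, 3 — all 7 distinct ✓
Every symbol of L1 meets every symbol of L2 exactly once, so all 49 pairs are distinct (49 of 49).
Conclusion: YES.

YES


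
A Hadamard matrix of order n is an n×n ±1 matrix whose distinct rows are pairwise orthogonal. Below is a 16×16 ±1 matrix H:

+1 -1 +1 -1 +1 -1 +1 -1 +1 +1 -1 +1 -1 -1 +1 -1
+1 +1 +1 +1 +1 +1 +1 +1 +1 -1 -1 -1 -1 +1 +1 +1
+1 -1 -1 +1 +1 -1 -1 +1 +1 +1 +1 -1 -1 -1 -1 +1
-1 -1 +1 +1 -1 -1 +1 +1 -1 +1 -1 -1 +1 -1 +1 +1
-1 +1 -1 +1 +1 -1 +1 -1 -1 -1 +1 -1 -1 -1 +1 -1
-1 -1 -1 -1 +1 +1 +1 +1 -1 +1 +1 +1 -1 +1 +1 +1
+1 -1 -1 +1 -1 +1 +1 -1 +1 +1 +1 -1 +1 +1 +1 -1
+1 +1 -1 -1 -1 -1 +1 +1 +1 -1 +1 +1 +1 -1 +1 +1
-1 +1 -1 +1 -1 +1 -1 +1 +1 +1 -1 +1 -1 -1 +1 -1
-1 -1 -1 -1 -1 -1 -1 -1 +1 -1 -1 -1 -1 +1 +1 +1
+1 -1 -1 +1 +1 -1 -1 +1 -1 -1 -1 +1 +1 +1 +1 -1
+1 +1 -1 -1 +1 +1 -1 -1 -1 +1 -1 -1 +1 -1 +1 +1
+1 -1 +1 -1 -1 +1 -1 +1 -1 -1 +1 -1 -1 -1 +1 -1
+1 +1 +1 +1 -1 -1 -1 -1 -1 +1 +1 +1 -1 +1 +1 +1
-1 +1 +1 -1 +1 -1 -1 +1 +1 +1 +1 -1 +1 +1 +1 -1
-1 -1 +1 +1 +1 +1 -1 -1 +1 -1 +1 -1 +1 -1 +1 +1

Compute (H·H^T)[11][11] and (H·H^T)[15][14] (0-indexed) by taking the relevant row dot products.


Row 11 of H: [1, 1, -1, -1, 1, 1, -1, -1, -1, 1, -1, -1, 1, -1, 1, 1].
Row 14 of H: [-1, 1, 1, -1, 1, -1, -1, 1, 1, 1, 1, -1, 1, 1, 1, -1].
Row 15 of H: [-1, -1, 1, 1, 1, 1, -1, -1, 1, -1, 1, -1, 1, -1, 1, 1].
(H·H^T)[11][11] = Σ_j H[11][j]·H[11][j] = (1)² + (1)² + (-1)² + (-1)² + (1)² + (1)² + (-1)² + (-1)² + (-1)² + (1)² + (-1)² + (-1)² + (1)² + (-1)² + (1)² + (1)² = 1 + 1 + 1 + 1 + 1 + 1 + 1 + 1 + 1 + 1 + 1 + 1 + 1 + 1 + 1 + 1 = 16.
(H·H^T)[15][14] = Σ_j H[15][j]·H[14][j] = (-1)·(-1) + (-1)·(1) + (1)·(1) + (1)·(-1) + (1)·(1) + (1)·(-1) + (-1)·(-1) + (-1)·(1) + (1)·(1) + (-1)·(1) + (1)·(1) + (-1)·(-1) + (1)·(1) + (-1)·(1) + (1)·(1) + (1)·(-1) = 1 + -1 + 1 + -1 + 1 + -1 + 1 + -1 + 1 + -1 + 1 + 1 + 1 + -1 + 1 + -1 = 2.
Rows 15 and 14 are not orthogonal (dot product = 2 ≠ 0), so H is not a Hadamard matrix.

(11,11) entry = 16; (15,14) entry = 2.


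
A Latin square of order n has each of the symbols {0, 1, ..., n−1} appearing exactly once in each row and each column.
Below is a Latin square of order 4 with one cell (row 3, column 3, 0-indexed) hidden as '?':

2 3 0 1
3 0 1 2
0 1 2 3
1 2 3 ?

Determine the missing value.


Row 3 contains symbols [1, 2, 3] — missing [0].
Column 3 contains symbols [1, 2, 3] — missing [0].
The missing symbol must appear in both missing sets; intersection = [0].
Therefore the hidden value is 0.

Missing value = 0.


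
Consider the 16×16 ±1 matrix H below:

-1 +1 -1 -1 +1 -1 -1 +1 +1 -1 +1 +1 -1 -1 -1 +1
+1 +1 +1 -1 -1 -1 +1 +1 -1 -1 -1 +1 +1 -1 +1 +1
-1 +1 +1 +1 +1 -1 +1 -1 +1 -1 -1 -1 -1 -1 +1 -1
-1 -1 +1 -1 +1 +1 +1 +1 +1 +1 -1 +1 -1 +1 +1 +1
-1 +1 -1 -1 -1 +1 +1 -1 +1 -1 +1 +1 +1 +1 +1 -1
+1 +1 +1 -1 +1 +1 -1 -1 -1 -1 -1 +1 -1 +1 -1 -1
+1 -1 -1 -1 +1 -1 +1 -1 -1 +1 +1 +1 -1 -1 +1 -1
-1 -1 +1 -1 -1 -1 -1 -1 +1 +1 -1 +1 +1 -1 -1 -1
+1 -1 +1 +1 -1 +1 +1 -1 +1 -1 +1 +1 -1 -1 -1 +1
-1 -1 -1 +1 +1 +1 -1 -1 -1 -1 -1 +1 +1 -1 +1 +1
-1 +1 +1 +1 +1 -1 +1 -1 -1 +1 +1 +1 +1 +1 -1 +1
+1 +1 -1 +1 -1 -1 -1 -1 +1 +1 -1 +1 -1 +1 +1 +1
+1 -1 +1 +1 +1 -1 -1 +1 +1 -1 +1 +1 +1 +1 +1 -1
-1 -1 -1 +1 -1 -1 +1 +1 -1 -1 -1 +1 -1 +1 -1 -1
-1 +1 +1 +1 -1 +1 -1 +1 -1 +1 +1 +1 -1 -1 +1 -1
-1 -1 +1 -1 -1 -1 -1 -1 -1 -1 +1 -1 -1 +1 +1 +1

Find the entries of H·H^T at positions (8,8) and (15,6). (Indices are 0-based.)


Row 6 of H: [1, -1, -1, -1, 1, -1, 1, -1, -1, 1, 1, 1, -1, -1, 1, -1].
Row 8 of H: [1, -1, 1, 1, -1, 1, 1, -1, 1, -1, 1, 1, -1, -1, -1, 1].
Row 15 of H: [-1, -1, 1, -1, -1, -1, -1, -1, -1, -1, 1, -1, -1, 1, 1, 1].
(H·H^T)[8][8] = Σ_j H[8][j]·H[8][j] = (1)² + (-1)² + (1)² + (1)² + (-1)² + (1)² + (1)² + (-1)² + (1)² + (-1)² + (1)² + (1)² + (-1)² + (-1)² + (-1)² + (1)² = 1 + 1 + 1 + 1 + 1 + 1 + 1 + 1 + 1 + 1 + 1 + 1 + 1 + 1 + 1 + 1 = 16.
(H·H^T)[15][6] = Σ_j H[15][j]·H[6][j] = (-1)·(1) + (-1)·(-1) + (1)·(-1) + (-1)·(-1) + (-1)·(1) + (-1)·(-1) + (-1)·(1) + (-1)·(-1) + (-1)·(-1) + (-1)·(1) + (1)·(1) + (-1)·(1) + (-1)·(-1) + (1)·(-1) + (1)·(1) + (1)·(-1) = -1 + 1 + -1 + 1 + -1 + 1 + -1 + 1 + 1 + -1 + 1 + -1 + 1 + -1 + 1 + -1 = 0.
So rows 15 and 6 are orthogonal; the diagonal entry equals n = 16.

(8,8) entry = 16; (15,6) entry = 0.


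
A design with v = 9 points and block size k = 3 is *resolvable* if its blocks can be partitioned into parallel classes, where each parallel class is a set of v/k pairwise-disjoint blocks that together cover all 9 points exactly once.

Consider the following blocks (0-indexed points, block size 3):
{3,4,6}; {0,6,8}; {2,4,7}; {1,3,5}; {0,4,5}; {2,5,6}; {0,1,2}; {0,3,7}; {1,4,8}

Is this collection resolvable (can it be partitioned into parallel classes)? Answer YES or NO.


v = 9, block size k = 3, number of blocks = 9.
For resolvability, blocks must partition into parallel classes of size v/k = 3.
Total blocks must therefore be a multiple of 3: 9 = 3·3 + 0 ⇒ divisible ✓.
Consider block {3,4,6}. The only other block(s) in the collection disjoint from it are {0,1,2} — just 1 block(s). Any parallel class containing {3,4,6} would need 2 other blocks each disjoint from it, so no parallel class of size 3 can contain {3,4,6}.
Since every block must belong to some parallel class in a resolution, the collection cannot be partitioned into parallel classes.
Resolvable? NO.

NO


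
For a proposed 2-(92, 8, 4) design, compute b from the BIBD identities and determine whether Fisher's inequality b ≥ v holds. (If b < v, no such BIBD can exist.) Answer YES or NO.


r = λ(v − 1)/(k − 1) = 4·91/7 = 52.
b = vr/k = 92·52/8 = 598.
Fisher's inequality: b ≥ v ⇔ 598 ≥ 92? YES.

YES


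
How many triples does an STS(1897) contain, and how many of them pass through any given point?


An STS(v) is a 2-(v, 3, 1) BIBD: block size k = 3, λ = 1.
Replication: r(k − 1) = λ(v − 1) ⇒ r·2 = 1897 − 1 = 1896 ⇒ r = 948.
Block count: bk = vr ⇒ b·3 = 1897·948 = 1798356 ⇒ b = 599452.

r = 948, b = 599452.


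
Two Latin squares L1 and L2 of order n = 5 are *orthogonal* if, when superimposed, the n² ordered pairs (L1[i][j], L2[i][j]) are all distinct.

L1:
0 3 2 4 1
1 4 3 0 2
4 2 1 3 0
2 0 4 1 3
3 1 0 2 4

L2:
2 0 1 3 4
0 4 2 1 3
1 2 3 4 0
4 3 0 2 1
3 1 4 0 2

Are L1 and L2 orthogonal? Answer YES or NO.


Form the n² = 25 superimposed pairs (L1[i][j], L2[i][j]), row by row (rows and columns indexed from 0):
row 0: (0,2) (3,0) (2,1) (4,3) (1,4)
row 1: (1,0) (4,4) (3,2) (0,1) (2,3)
row 2: (4,1) (2,2) (1,3) (3,4) (0,0)
row 3: (2,4) (0,3) (4,0) (1,2) (3,1)
row 4: (3,3) (1,1) (0,4) (2,0) (4,2)
Orthogonality requires all 25 pairs distinct.
Check by first coordinate: for each symbol s of L1, list the L2 entries in the n cells where L1 = s; they must all differ.
  L1 = 0: L2 entries (in reading order) 2, 1, 0, 3, 4 — all 5 distinct ✓
  L1 = 1: L2 entries (in reading order) 4, 0, 3, 2, 1 — all 5 distinct ✓
  L1 = 2: L2 entries (in reading order) 1, 3, 2, 4, 0 — all 5 distinct ✓
  L1 = 3: L2 entries (in reading order) 0, 2, 4, 1, 3 — all 5 distinct ✓
  L1 = 4: L2 entries (in reading order) 3, 4, 1, 0, 2 — all 5 distinct ✓
Every symbol of L1 meets every symbol of L2 exactly once, so all 25 pairs are distinct (25 of 25).
Conclusion: YES.

YES


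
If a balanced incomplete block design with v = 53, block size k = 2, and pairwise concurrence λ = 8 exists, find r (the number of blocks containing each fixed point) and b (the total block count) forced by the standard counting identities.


Any 2-(v, k, λ) BIBD satisfies two necessary conditions:
  (i)  Each point sits in r blocks, and counting incidences through any fixed point gives r(k − 1) = λ(v − 1), so r = λ(v − 1)/(k − 1).
  (ii) Total incidences bk = vr, so b = vr/k.
Step 1: r = λ(v − 1)/(k − 1) = 8·(53 − 1)/(2 − 1) = 8·52/1 = 416/1 = 416.
Step 2: b = vr/k = 53·416/2 = 22048/2 = 11024.
Check integrality: r = 416 ∈ Z ✓, b = 11024 ∈ Z ✓.
(These identities are necessary conditions: they determine r and b for any design with these parameters, but do not by themselves prove that one exists.)

r = 416, b = 11024.


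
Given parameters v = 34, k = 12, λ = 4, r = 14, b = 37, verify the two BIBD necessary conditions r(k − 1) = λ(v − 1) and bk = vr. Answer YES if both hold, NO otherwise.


Condition (i): r(k − 1) = 14·11 = 154; λ(v − 1) = 4·33 = 132. Match? NO.
Condition (ii): bk = 37·12 = 444; vr = 34·14 = 476. Match? NO.
Both conditions hold? NO.

NO


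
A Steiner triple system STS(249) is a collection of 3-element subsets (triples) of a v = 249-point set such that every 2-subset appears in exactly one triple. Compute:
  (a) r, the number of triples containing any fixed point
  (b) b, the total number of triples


An STS(v) is a 2-(v, 3, 1) BIBD: block size k = 3, λ = 1.
Replication: r(k − 1) = λ(v − 1) ⇒ r·2 = 249 − 1 = 248 ⇒ r = 124.
Block count: b = v(v − 1)/6 = 249·248/6 = 61752/6 = 10292.

r = 124, b = 10292.


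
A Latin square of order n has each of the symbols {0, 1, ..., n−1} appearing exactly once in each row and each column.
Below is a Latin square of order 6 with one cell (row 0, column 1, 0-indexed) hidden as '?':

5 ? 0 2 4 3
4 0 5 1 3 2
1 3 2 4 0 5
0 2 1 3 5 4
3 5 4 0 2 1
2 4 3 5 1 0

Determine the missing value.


Row 0 contains symbols [0, 2, 3, 4, 5] — missing [1].
Column 1 contains symbols [0, 2, 3, 4, 5] — missing [1].
The missing symbol must appear in both missing sets; intersection = [1].
Therefore the hidden value is 1.

Missing value = 1.


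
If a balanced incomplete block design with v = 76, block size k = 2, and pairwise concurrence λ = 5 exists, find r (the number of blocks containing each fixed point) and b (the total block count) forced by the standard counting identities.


Any 2-(v, k, λ) BIBD satisfies two necessary conditions:
  (i)  Each point sits in r blocks, and counting incidences through any fixed point gives r(k − 1) = λ(v − 1), so r = λ(v − 1)/(k − 1).
  (ii) Total incidences bk = vr, so b = vr/k.
Step 1: r = λ(v − 1)/(k − 1) = 5·(76 − 1)/(2 − 1) = 5·75/1 = 375/1 = 375.
Step 2: b = vr/k = 76·375/2 = 28500/2 = 14250.
Check integrality: r = 375 ∈ Z ✓, b = 14250 ∈ Z ✓.
(These identities are necessary conditions: they determine r and b for any design with these parameters, but do not by themselves prove that one exists.)

r = 375, b = 14250.


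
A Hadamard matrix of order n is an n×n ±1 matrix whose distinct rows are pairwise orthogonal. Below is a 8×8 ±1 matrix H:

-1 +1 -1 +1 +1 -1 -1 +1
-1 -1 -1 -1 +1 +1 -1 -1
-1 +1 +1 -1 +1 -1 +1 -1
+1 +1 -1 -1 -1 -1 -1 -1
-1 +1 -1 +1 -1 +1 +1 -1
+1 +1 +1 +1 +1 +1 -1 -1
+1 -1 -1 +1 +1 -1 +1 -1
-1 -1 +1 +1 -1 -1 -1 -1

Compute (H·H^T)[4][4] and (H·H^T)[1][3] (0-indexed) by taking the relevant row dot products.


Row 1 of H: [-1, -1, -1, -1, 1, 1, -1, -1].
Row 3 of H: [1, 1, -1, -1, -1, -1, -1, -1].
Row 4 of H: [-1, 1, -1, 1, -1, 1, 1, -1].
(H·H^T)[4][4] = Σ_j H[4][j]·H[4][j] = (-1)² + (1)² + (-1)² + (1)² + (-1)² + (1)² + (1)² + (-1)² = 1 + 1 + 1 + 1 + 1 + 1 + 1 + 1 = 8.
(H·H^T)[1][3] = Σ_j H[1][j]·H[3][j] = (-1)·(1) + (-1)·(1) + (-1)·(-1) + (-1)·(-1) + (1)·(-1) + (1)·(-1) + (-1)·(-1) + (-1)·(-1) = -1 + -1 + 1 + 1 + -1 + -1 + 1 + 1 = 0.
So rows 1 and 3 are orthogonal; the diagonal entry equals n = 8.

(4,4) entry = 8; (1,3) entry = 0.


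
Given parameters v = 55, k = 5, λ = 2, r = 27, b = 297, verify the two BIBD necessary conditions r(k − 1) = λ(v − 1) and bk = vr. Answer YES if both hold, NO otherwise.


Condition (i): r(k − 1) = 27·4 = 108; λ(v − 1) = 2·54 = 108. Match? YES.
Condition (ii): bk = 297·5 = 1485; vr = 55·27 = 1485. Match? YES.
Both conditions hold? YES.

YES


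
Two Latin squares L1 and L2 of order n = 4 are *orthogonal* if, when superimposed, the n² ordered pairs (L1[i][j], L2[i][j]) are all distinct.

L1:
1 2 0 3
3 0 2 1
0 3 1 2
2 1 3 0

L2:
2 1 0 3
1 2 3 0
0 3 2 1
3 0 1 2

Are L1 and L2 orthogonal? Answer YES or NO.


Form the n² = 16 superimposed pairs (L1[i][j], L2[i][j]), row by row (rows and columns indexed from 0):
row 0: (1,2) (2,1) (0,0) (3,3)
row 1: (3,1) (0,2) (2,3) (1,0)
row 2: (0,0) (3,3) (1,2) (2,1)
row 3: (2,3) (1,0) (3,1) (0,2)
Orthogonality requires all 16 pairs distinct.
But the pair (0,0) repeats: cell (0,2) has L1 = 0, L2 = 0, and cell (2,0) has L1 = 0, L2 = 0.
A repeated pair means some other pair never occurs (only 8 distinct pairs out of 16), so the squares are not orthogonal.
Conclusion: NO.

NO


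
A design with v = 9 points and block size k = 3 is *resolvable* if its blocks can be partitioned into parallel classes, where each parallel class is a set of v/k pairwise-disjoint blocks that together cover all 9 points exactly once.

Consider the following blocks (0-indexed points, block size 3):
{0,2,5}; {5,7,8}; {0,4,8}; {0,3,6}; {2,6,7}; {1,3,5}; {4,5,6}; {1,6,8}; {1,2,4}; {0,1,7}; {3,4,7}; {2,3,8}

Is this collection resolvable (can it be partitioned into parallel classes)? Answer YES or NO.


v = 9, block size k = 3, number of blocks = 12.
For resolvability, blocks must partition into parallel classes of size v/k = 3.
Total blocks must therefore be a multiple of 3: 12 = 3·4 + 0 ⇒ divisible ✓.
Greedy packing gives 4 candidate class(es). Each should be a full parallel class (size 3, covers all 9 points).
  Class 1 (3 blocks): {0,2,5}; {1,6,8}; {3,4,7}. Points covered: [0, 1, 2, 3, 4, 5, 6, 7, 8].
  Class 2 (3 blocks): {5,7,8}; {0,3,6}; {1,2,4}. Points covered: [0, 1, 2, 3, 4, 5, 6, 7, 8].
  Class 3 (3 blocks): {0,4,8}; {2,6,7}; {1,3,5}. Points covered: [0, 1, 2, 3, 4, 5, 6, 7, 8].
  Class 4 (3 blocks): {4,5,6}; {0,1,7}; {2,3,8}. Points covered: [0, 1, 2, 3, 4, 5, 6, 7, 8].
All classes full (size 3)? YES. All classes cover every point? YES.
Resolvable? YES.

YES


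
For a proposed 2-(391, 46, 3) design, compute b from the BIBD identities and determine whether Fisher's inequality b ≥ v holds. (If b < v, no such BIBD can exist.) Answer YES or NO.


r = λ(v − 1)/(k − 1) = 3·390/45 = 26.
b = vr/k = 391·26/46 = 221.
Fisher's inequality: b ≥ v ⇔ 221 ≥ 391? NO.

NO


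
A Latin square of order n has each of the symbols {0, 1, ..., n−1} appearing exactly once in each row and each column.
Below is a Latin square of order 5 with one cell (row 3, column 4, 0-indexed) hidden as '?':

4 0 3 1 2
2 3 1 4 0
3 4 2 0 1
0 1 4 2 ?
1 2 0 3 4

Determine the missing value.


Row 3 contains symbols [0, 1, 2, 4] — missing [3].
Column 4 contains symbols [0, 1, 2, 4] — missing [3].
The missing symbol must appear in both missing sets; intersection = [3].
Therefore the hidden value is 3.

Missing value = 3.


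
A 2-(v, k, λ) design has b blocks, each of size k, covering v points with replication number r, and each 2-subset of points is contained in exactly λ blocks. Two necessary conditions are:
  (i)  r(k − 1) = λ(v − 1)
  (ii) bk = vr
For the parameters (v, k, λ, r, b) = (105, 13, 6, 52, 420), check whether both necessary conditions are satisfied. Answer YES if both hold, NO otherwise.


Condition (i): r(k − 1) = 52·12 = 624; λ(v − 1) = 6·104 = 624. Match? YES.
Condition (ii): bk = 420·13 = 5460; vr = 105·52 = 5460. Match? YES.
Both conditions hold? YES.

YES


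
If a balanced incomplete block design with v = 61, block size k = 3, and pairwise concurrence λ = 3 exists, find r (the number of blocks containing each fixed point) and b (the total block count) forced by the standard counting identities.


Any 2-(v, k, λ) BIBD satisfies two necessary conditions:
  (i)  Each point sits in r blocks, and counting incidences through any fixed point gives r(k − 1) = λ(v − 1), so r = λ(v − 1)/(k − 1).
  (ii) Total incidences bk = vr, so b = vr/k.
Step 1: r = λ(v − 1)/(k − 1) = 3·(61 − 1)/(3 − 1) = 3·60/2 = 180/2 = 90.
Step 2: b = vr/k = 61·90/3 = 5490/3 = 1830.
Check integrality: r = 90 ∈ Z ✓, b = 1830 ∈ Z ✓.
(These identities are necessary conditions: they determine r and b for any design with these parameters, but do not by themselves prove that one exists.)

r = 90, b = 1830.


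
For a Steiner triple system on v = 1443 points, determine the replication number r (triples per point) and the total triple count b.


An STS(v) is a 2-(v, 3, 1) BIBD: block size k = 3, λ = 1.
Replication: r(k − 1) = λ(v − 1) ⇒ r·2 = 1443 − 1 = 1442 ⇒ r = 721.
Block count: bk = vr ⇒ b·3 = 1443·721 = 1040403 ⇒ b = 346801.

r = 721, b = 346801.


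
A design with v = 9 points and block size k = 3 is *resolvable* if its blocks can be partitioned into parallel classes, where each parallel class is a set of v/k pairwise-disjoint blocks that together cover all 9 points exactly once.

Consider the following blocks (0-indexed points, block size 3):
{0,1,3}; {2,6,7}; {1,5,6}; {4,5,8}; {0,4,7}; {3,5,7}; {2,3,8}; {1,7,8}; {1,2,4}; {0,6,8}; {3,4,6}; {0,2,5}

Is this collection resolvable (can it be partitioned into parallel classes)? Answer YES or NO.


v = 9, block size k = 3, number of blocks = 12.
For resolvability, blocks must partition into parallel classes of size v/k = 3.
Total blocks must therefore be a multiple of 3: 12 = 3·4 + 0 ⇒ divisible ✓.
Greedy packing gives 4 candidate class(es). Each should be a full parallel class (size 3, covers all 9 points).
  Class 1 (3 blocks): {0,1,3}; {2,6,7}; {4,5,8}. Points covered: [0, 1, 2, 3, 4, 5, 6, 7, 8].
  Class 2 (3 blocks): {1,5,6}; {0,4,7}; {2,3,8}. Points covered: [0, 1, 2, 3, 4, 5, 6, 7, 8].
  Class 3 (3 blocks): {3,5,7}; {1,2,4}; {0,6,8}. Points covered: [0, 1, 2, 3, 4, 5, 6, 7, 8].
  Class 4 (3 blocks): {1,7,8}; {3,4,6}; {0,2,5}. Points covered: [0, 1, 2, 3, 4, 5, 6, 7, 8].
All classes full (size 3)? YES. All classes cover every point? YES.
Resolvable? YES.

YES


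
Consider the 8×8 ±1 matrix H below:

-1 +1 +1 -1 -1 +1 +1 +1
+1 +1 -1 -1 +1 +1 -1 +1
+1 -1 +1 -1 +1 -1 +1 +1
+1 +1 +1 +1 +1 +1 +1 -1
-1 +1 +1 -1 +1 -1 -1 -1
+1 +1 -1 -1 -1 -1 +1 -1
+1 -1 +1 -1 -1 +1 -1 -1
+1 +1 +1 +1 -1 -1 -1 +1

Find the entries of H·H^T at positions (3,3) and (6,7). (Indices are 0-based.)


Row 3 of H: [1, 1, 1, 1, 1, 1, 1, -1].
Row 6 of H: [1, -1, 1, -1, -1, 1, -1, -1].
Row 7 of H: [1, 1, 1, 1, -1, -1, -1, 1].
(H·H^T)[3][3] = Σ_j H[3][j]·H[3][j] = (1)² + (1)² + (1)² + (1)² + (1)² + (1)² + (1)² + (-1)² = 1 + 1 + 1 + 1 + 1 + 1 + 1 + 1 = 8.
(H·H^T)[6][7] = Σ_j H[6][j]·H[7][j] = (1)·(1) + (-1)·(1) + (1)·(1) + (-1)·(1) + (-1)·(-1) + (1)·(-1) + (-1)·(-1) + (-1)·(1) = 1 + -1 + 1 + -1 + 1 + -1 + 1 + -1 = 0.
So rows 6 and 7 are orthogonal; the diagonal entry equals n = 8.

(3,3) entry = 8; (6,7) entry = 0.


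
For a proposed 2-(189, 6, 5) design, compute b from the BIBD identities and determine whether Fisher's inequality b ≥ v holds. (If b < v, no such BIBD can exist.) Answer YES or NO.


b = λv(v − 1)/(k(k − 1)) = 5·189·188/(6·5) = 177660/30 = 5922.
Compare with v = 189: b ≥ v, so Fisher's inequality holds.

YES


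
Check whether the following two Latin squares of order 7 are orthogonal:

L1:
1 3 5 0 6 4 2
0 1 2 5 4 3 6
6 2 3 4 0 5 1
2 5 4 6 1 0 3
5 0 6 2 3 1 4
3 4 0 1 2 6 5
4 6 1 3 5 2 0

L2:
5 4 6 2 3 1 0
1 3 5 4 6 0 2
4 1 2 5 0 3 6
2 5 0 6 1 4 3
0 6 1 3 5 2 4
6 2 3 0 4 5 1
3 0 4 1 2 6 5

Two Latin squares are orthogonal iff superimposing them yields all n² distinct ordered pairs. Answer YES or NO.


Form the n² = 49 superimposed pairs (L1[i][j], L2[i][j]), row by row (rows and columns indexed from 0):
row 0: (1,5) (3,4) (5,6) (0,2) (6,3) (4,1) (2,0)
row 1: (0,1) (1,3) (2,5) (5,4) (4,6) (3,0) (6,2)
row 2: (6,4) (2,1) (3,2) (4,5) (0,0) (5,3) (1,6)
row 3: (2,2) (5,5) (4,0) (6,6) (1,1) (0,4) (3,3)
row 4: (5,0) (0,6) (6,1) (2,3) (3,5) (1,2) (4,4)
row 5: (3,6) (4,2) (0,3) (1,0) (2,4) (6,5) (5,1)
row 6: (4,3) (6,0) (1,4) (3,1) (5,2) (2,6) (0,5)
Orthogonality requires all 49 pairs distinct.
Check by first coordinate: for each symbol s of L1, list the L2 entries in the n cells where L1 = s; they must all differ.
  L1 = 0: L2 entries (in reading order) 2, 1, 0, 4, 6, 3, 5 — all 7 distinct ✓
  L1 = 1: L2 entries (in reading order) 5, 3, 6, 1, 2, 0, 4 — all 7 distinct ✓
  L1 = 2: L2 entries (in reading order) 0, 5, 1, 2, 3, 4, 6 — all 7 distinct ✓
  L1 = 3: L2 entries (in reading order) 4, 0, 2, 3, 5, 6, 1 — all 7 distinct ✓
  L1 = 4: L2 entries (in reading order) 1, 6, 5, 0, 4, 2, 3 — all 7 distinct ✓
  L1 = 5: L2 entries (in reading order) 6, 4, 3, 5, 0, 1, 2 — all 7 distinct ✓
  L1 = 6: L2 entries (in reading order) 3, 2, 4, 6, 1, 5, 0 — all 7 distinct ✓
Every symbol of L1 meets every symbol of L2 exactly once, so all 49 pairs are distinct (49 of 49).
Conclusion: YES.

YES


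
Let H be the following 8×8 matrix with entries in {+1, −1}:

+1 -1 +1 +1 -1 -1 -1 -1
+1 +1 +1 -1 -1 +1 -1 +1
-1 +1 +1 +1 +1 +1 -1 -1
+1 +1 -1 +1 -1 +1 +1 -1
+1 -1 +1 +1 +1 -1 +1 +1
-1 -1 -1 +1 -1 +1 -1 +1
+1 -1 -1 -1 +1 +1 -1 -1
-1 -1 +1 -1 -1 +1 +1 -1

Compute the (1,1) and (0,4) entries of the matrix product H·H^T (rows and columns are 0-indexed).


Row 0 of H: [1, -1, 1, 1, -1, -1, -1, -1].
Row 1 of H: [1, 1, 1, -1, -1, 1, -1, 1].
Row 4 of H: [1, -1, 1, 1, 1, -1, 1, 1].
(H·H^T)[1][1] = Σ_j H[1][j]·H[1][j] = (1)² + (1)² + (1)² + (-1)² + (-1)² + (1)² + (-1)² + (1)² = 1 + 1 + 1 + 1 + 1 + 1 + 1 + 1 = 8.
(H·H^T)[0][4] = Σ_j H[0][j]·H[4][j] = (1)·(1) + (-1)·(-1) + (1)·(1) + (1)·(1) + (-1)·(1) + (-1)·(-1) + (-1)·(1) + (-1)·(1) = 1 + 1 + 1 + 1 + -1 + 1 + -1 + -1 = 2.
Rows 0 and 4 are not orthogonal (dot product = 2 ≠ 0), so H is not a Hadamard matrix.

(1,1) entry = 8; (0,4) entry = 2.


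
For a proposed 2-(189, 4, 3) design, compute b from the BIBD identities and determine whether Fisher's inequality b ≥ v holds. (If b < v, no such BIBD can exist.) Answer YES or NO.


b = λv(v − 1)/(k(k − 1)) = 3·189·188/(4·3) = 106596/12 = 8883.
Compare with v = 189: b ≥ v, so Fisher's inequality holds.

YES


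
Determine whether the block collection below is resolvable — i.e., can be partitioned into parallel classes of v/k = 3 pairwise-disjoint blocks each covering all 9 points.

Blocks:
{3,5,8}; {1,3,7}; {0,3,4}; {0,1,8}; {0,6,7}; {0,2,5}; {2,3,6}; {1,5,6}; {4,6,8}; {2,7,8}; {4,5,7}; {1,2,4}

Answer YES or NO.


v = 9, block size k = 3, number of blocks = 12.
For resolvability, blocks must partition into parallel classes of size v/k = 3.
Total blocks must therefore be a multiple of 3: 12 = 3·4 + 0 ⇒ divisible ✓.
Greedy packing gives 4 candidate class(es). Each should be a full parallel class (size 3, covers all 9 points).
  Class 1 (3 blocks): {3,5,8}; {0,6,7}; {1,2,4}. Points covered: [0, 1, 2, 3, 4, 5, 6, 7, 8].
  Class 2 (3 blocks): {1,3,7}; {0,2,5}; {4,6,8}. Points covered: [0, 1, 2, 3, 4, 5, 6, 7, 8].
  Class 3 (3 blocks): {0,3,4}; {1,5,6}; {2,7,8}. Points covered: [0, 1, 2, 3, 4, 5, 6, 7, 8].
  Class 4 (3 blocks): {0,1,8}; {2,3,6}; {4,5,7}. Points covered: [0, 1, 2, 3, 4, 5, 6, 7, 8].
All classes full (size 3)? YES. All classes cover every point? YES.
Resolvable? YES.

YES


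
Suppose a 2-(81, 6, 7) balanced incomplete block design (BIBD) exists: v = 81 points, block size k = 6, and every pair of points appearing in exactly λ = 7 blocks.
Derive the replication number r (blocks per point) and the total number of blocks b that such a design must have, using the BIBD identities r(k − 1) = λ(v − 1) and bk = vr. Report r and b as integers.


Any 2-(v, k, λ) BIBD satisfies two necessary conditions:
  (i)  Each point sits in r blocks, and counting incidences through any fixed point gives r(k − 1) = λ(v − 1), so r = λ(v − 1)/(k − 1).
  (ii) Total incidences bk = vr, so b = vr/k.
Step 1: r = λ(v − 1)/(k − 1) = 7·(81 − 1)/(6 − 1) = 7·80/5 = 560/5 = 112.
Step 2: b = vr/k = 81·112/6 = 9072/6 = 1512.
Check integrality: r = 112 ∈ Z ✓, b = 1512 ∈ Z ✓.
(These identities are necessary conditions: they determine r and b for any design with these parameters, but do not by themselves prove that one exists.)

r = 112, b = 1512.


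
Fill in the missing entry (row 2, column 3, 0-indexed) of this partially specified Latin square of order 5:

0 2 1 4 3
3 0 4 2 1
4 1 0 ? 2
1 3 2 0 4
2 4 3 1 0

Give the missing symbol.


Row 2 contains symbols [0, 1, 2, 4] — missing [3].
Column 3 contains symbols [0, 1, 2, 4] — missing [3].
The missing symbol must appear in both missing sets; intersection = [3].
Therefore the hidden value is 3.

Missing value = 3.


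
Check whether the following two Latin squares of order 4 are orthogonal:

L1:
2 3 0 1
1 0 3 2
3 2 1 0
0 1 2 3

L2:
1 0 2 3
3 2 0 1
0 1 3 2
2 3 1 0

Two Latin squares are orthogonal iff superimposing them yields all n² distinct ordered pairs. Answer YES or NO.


Form the n² = 16 superimposed pairs (L1[i][j], L2[i][j]), row by row (rows and columns indexed from 0):
row 0: (2,1) (3,0) (0,2) (1,3)
row 1: (1,3) (0,2) (3,0) (2,1)
row 2: (3,0) (2,1) (1,3) (0,2)
row 3: (0,2) (1,3) (2,1) (3,0)
Orthogonality requires all 16 pairs distinct.
But the pair (1,3) repeats: cell (0,3) has L1 = 1, L2 = 3, and cell (1,0) has L1 = 1, L2 = 3.
A repeated pair means some other pair never occurs (only 4 distinct pairs out of 16), so the squares are not orthogonal.
Conclusion: NO.

NO


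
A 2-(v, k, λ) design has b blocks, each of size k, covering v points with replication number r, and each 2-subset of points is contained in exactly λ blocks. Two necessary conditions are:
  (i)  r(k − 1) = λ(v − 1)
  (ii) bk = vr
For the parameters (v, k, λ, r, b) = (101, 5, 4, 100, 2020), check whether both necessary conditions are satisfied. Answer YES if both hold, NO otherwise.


Condition (i): r(k − 1) = 100·4 = 400; λ(v − 1) = 4·100 = 400. Match? YES.
Condition (ii): bk = 2020·5 = 10100; vr = 101·100 = 10100. Match? YES.
Both conditions hold? YES.

YES


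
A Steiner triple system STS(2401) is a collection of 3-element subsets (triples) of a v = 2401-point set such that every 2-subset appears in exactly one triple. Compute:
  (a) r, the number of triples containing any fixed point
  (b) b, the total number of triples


An STS(v) is a 2-(v, 3, 1) BIBD: block size k = 3, λ = 1.
Replication: r(k − 1) = λ(v − 1) ⇒ r·2 = 2401 − 1 = 2400 ⇒ r = 1200.
Block count: bk = vr ⇒ b·3 = 2401·1200 = 2881200 ⇒ b = 960400.
(Check via b = v(v − 1)/6 = 2401·2400/6 = 5762400/6 = 960400.)

r = 1200, b = 960400.


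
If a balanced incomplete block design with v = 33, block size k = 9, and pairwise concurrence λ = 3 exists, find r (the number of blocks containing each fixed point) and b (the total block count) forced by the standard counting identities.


Any 2-(v, k, λ) BIBD satisfies two necessary conditions:
  (i)  Each point sits in r blocks, and counting incidences through any fixed point gives r(k − 1) = λ(v − 1), so r = λ(v − 1)/(k − 1).
  (ii) Total incidences bk = vr, so b = vr/k.
Step 1: r = λ(v − 1)/(k − 1) = 3·(33 − 1)/(9 − 1) = 3·32/8 = 96/8 = 12.
Step 2: b = vr/k = 33·12/9 = 396/9 = 44.
Check integrality: r = 12 ∈ Z ✓, b = 44 ∈ Z ✓.
(These identities are necessary conditions: they determine r and b for any design with these parameters, but do not by themselves prove that one exists.)

r = 12, b = 44.


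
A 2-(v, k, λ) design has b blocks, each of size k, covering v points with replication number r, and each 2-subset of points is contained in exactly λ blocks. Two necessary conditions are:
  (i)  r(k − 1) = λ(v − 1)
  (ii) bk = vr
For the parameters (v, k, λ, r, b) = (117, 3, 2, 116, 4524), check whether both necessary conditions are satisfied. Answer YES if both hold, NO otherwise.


Condition (i): r(k − 1) = 116·2 = 232; λ(v − 1) = 2·116 = 232. Match? YES.
Condition (ii): bk = 4524·3 = 13572; vr = 117·116 = 13572. Match? YES.
Both conditions hold? YES.

YES


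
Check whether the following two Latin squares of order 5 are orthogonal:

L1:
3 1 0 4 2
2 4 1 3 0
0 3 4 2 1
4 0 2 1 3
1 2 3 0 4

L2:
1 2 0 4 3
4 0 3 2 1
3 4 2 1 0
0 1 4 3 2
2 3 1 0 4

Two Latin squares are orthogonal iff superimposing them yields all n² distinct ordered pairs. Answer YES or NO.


Form the n² = 25 superimposed pairs (L1[i][j], L2[i][j]), row by row (rows and columns indexed from 0):
row 0: (3,1) (1,2) (0,0) (4,4) (2,3)
row 1: (2,4) (4,0) (1,3) (3,2) (0,1)
row 2: (0,3) (3,4) (4,2) (2,1) (1,0)
row 3: (4,0) (0,1) (2,4) (1,3) (3,2)
row 4: (1,2) (2,3) (3,1) (0,0) (4,4)
Orthogonality requires all 25 pairs distinct.
But the pair (4,0) repeats: cell (1,1) has L1 = 4, L2 = 0, and cell (3,0) has L1 = 4, L2 = 0.
A repeated pair means some other pair never occurs (only 15 distinct pairs out of 25), so the squares are not orthogonal.
Conclusion: NO.

NO


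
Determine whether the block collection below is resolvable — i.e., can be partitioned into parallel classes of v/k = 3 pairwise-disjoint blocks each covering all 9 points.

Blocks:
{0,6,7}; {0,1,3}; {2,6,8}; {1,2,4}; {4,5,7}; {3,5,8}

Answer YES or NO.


v = 9, block size k = 3, number of blocks = 6.
For resolvability, blocks must partition into parallel classes of size v/k = 3.
Total blocks must therefore be a multiple of 3: 6 = 3·2 + 0 ⇒ divisible ✓.
Greedy packing gives 2 candidate class(es). Each should be a full parallel class (size 3, covers all 9 points).
  Class 1 (3 blocks): {0,6,7}; {1,2,4}; {3,5,8}. Points covered: [0, 1, 2, 3, 4, 5, 6, 7, 8].
  Class 2 (3 blocks): {0,1,3}; {2,6,8}; {4,5,7}. Points covered: [0, 1, 2, 3, 4, 5, 6, 7, 8].
All classes full (size 3)? YES. All classes cover every point? YES.
Resolvable? YES.

YES


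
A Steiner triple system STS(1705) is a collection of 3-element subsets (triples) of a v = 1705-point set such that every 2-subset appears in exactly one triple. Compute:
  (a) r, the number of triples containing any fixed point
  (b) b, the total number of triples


An STS(v) is a 2-(v, 3, 1) BIBD: block size k = 3, λ = 1.
Replication: r(k − 1) = λ(v − 1) ⇒ r·2 = 1705 − 1 = 1704 ⇒ r = 852.
Block count: b = v(v − 1)/6 = 1705·1704/6 = 2905320/6 = 484220.
(Check via bk = vr: 484220·3 = 1452660 = 1705·852 = 1452660 ✓.)

r = 852, b = 484220.


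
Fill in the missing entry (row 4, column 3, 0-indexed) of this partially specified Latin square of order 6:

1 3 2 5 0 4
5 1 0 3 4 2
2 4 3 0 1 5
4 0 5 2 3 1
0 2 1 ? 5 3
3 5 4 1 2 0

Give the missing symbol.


Row 4 contains symbols [0, 1, 2, 3, 5] — missing [4].
Column 3 contains symbols [0, 1, 2, 3, 5] — missing [4].
The missing symbol must appear in both missing sets; intersection = [4].
Therefore the hidden value is 4.

Missing value = 4.


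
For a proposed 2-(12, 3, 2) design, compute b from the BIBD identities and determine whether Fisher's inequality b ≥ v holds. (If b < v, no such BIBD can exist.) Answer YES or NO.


r = λ(v − 1)/(k − 1) = 2·11/2 = 11.
b = vr/k = 12·11/3 = 44.
Fisher's inequality: b ≥ v ⇔ 44 ≥ 12? YES.

YES


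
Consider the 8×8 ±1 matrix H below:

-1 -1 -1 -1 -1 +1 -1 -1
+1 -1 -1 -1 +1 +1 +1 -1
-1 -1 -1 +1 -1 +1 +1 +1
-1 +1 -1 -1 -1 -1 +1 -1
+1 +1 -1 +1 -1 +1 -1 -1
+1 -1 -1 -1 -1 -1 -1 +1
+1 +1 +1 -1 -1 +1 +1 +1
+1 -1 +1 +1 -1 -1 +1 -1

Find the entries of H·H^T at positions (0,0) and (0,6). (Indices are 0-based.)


Row 0 of H: [-1, -1, -1, -1, -1, 1, -1, -1].
Row 6 of H: [1, 1, 1, -1, -1, 1, 1, 1].
(H·H^T)[0][0] = Σ_j H[0][j]·H[0][j] = (-1)² + (-1)² + (-1)² + (-1)² + (-1)² + (1)² + (-1)² + (-1)² = 1 + 1 + 1 + 1 + 1 + 1 + 1 + 1 = 8.
(H·H^T)[0][6] = Σ_j H[0][j]·H[6][j] = (-1)·(1) + (-1)·(1) + (-1)·(1) + (-1)·(-1) + (-1)·(-1) + (1)·(1) + (-1)·(1) + (-1)·(1) = -1 + -1 + -1 + 1 + 1 + 1 + -1 + -1 = -2.
Rows 0 and 6 are not orthogonal (dot product = -2 ≠ 0), so H is not a Hadamard matrix.

(0,0) entry = 8; (0,6) entry = -2.


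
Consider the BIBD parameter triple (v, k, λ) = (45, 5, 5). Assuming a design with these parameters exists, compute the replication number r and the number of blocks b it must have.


Any 2-(v, k, λ) BIBD satisfies two necessary conditions:
  (i)  Each point sits in r blocks, and counting incidences through any fixed point gives r(k − 1) = λ(v − 1), so r = λ(v − 1)/(k − 1).
  (ii) Total incidences bk = vr, so b = vr/k.
Step 1: r = λ(v − 1)/(k − 1) = 5·(45 − 1)/(5 − 1) = 5·44/4 = 220/4 = 55.
Step 2: b = vr/k = 45·55/5 = 2475/5 = 495.
Check integrality: r = 55 ∈ Z ✓, b = 495 ∈ Z ✓.
(These identities are necessary conditions: they determine r and b for any design with these parameters, but do not by themselves prove that one exists.)

r = 55, b = 495.


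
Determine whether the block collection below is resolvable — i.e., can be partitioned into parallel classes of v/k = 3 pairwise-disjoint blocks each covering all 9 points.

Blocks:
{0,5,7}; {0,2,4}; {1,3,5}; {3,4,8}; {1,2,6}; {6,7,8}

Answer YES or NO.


v = 9, block size k = 3, number of blocks = 6.
For resolvability, blocks must partition into parallel classes of size v/k = 3.
Total blocks must therefore be a multiple of 3: 6 = 3·2 + 0 ⇒ divisible ✓.
Greedy packing gives 2 candidate class(es). Each should be a full parallel class (size 3, covers all 9 points).
  Class 1 (3 blocks): {0,5,7}; {3,4,8}; {1,2,6}. Points covered: [0, 1, 2, 3, 4, 5, 6, 7, 8].
  Class 2 (3 blocks): {0,2,4}; {1,3,5}; {6,7,8}. Points covered: [0, 1, 2, 3, 4, 5, 6, 7, 8].
All classes full (size 3)? YES. All classes cover every point? YES.
Resolvable? YES.

YES


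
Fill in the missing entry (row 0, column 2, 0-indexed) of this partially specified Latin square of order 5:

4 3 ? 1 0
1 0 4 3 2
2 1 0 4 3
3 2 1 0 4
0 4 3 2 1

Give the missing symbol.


Row 0 contains symbols [0, 1, 3, 4] — missing [2].
Column 2 contains symbols [0, 1, 3, 4] — missing [2].
The missing symbol must appear in both missing sets; intersection = [2].
Therefore the hidden value is 2.

Missing value = 2.


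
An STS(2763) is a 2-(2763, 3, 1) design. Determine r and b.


An STS(v) is a 2-(v, 3, 1) BIBD: block size k = 3, λ = 1.
Replication: r(k − 1) = λ(v − 1) ⇒ r·2 = 2763 − 1 = 2762 ⇒ r = 1381.
Block count: b = v(v − 1)/6 = 2763·2762/6 = 7631406/6 = 1271901.
(Check via bk = vr: 1271901·3 = 3815703 = 2763·1381 = 3815703 ✓.)

r = 1381, b = 1271901.


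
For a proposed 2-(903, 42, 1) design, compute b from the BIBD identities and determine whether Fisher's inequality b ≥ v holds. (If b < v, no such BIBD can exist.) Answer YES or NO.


b = λv(v − 1)/(k(k − 1)) = 1·903·902/(42·41) = 814506/1722 = 473.
Compare with v = 903: b < v, so Fisher's inequality fails.

NO


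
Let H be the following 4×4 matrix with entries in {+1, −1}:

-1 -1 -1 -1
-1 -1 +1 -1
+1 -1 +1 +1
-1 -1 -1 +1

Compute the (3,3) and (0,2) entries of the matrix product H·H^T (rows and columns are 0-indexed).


Row 0 of H: [-1, -1, -1, -1].
Row 2 of H: [1, -1, 1, 1].
Row 3 of H: [-1, -1, -1, 1].
(H·H^T)[3][3] = Σ_j H[3][j]·H[3][j] = (-1)² + (-1)² + (-1)² + (1)² = 1 + 1 + 1 + 1 = 4.
(H·H^T)[0][2] = Σ_j H[0][j]·H[2][j] = (-1)·(1) + (-1)·(-1) + (-1)·(1) + (-1)·(1) = -1 + 1 + -1 + -1 = -2.
Rows 0 and 2 are not orthogonal (dot product = -2 ≠ 0), so H is not a Hadamard matrix.

(3,3) entry = 4; (0,2) entry = -2.
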